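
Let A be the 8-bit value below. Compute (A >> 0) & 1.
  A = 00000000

Bit 0 is the 1st from the right.
  00000000
         ^
That bit is 0.

Answer: 0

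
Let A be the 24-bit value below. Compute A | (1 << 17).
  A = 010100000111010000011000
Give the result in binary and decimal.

Mask = 1 << 17 = 000000100000000000000000
Bit 17 of A is 0, so OR-ing with the mask flips it to 1.
  010100000111010000011000
| 000000100000000000000000
--------------------------
  010100100111010000011000

Answer: 010100100111010000011000 (5403672)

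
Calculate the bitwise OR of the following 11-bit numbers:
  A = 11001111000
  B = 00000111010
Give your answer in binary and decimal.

Apply | to each column (1 where either bit is 1):
  11001111000
| 00000111010
-------------
  11001111010

Answer: 11001111010 (1658)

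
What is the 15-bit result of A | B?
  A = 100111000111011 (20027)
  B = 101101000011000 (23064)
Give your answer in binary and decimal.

Apply | to each column (1 where either bit is 1):
  100111000111011
| 101101000011000
-----------------
  101111000111011

Answer: 101111000111011 (24123)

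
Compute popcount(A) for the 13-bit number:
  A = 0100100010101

0100100010101
1-bits at positions (from bit 0 = LSB): 0, 2, 4, 8, 11
Count = 5

Answer: 5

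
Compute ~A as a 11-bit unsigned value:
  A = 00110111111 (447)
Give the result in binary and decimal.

Flip each bit (0->1, 1->0):
  00110111111
  11001000000

Answer: 11001000000 (1600)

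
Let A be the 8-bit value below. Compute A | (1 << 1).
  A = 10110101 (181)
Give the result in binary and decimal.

Mask = 1 << 1 = 00000010
Bit 1 of A is 0, so OR-ing with the mask flips it to 1.
  10110101
| 00000010
----------
  10110111

Answer: 10110111 (183)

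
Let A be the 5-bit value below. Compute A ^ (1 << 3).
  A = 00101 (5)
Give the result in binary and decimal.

Mask = 1 << 3 = 01000
Bit 3 of A is 0; XOR with the mask flips it to 1.
  00101
^ 01000
-------
  01101

Answer: 01101 (13)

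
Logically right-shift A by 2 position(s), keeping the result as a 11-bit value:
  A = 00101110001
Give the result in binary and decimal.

Logical shift right by 2: drop the bottom 2 bit(s), prepend 2 zero(s) on the left.
  00101110001  ->  keep [001011100], discard [01], prepend 00
= 00001011100

Answer: 00001011100 (92)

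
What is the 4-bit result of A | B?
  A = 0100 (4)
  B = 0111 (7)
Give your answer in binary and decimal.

Apply | to each column (1 where either bit is 1):
  0100
| 0111
------
  0111

Answer: 0111 (7)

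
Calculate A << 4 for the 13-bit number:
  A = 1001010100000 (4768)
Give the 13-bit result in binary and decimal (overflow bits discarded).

Shift left by 4: drop the top 4 bit(s), append 4 zero(s) on the right.
  1001010100000  ->  discard [1001], keep [010100000], append 0000
= 0101000000000

Answer: 0101000000000 (2560)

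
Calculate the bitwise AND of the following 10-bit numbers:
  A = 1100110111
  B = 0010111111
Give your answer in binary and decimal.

Apply & to each column (1 only where both bits are 1):
  1100110111
& 0010111111
------------
  0000110111

Answer: 0000110111 (55)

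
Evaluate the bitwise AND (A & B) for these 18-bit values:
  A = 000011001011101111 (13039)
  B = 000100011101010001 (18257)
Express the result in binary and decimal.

Apply & to each column (1 only where both bits are 1):
  000011001011101111
& 000100011101010001
--------------------
  000000001001000001

Answer: 000000001001000001 (577)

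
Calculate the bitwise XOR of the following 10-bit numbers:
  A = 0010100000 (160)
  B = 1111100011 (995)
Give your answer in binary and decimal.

Apply ^ to each column (1 where bits differ):
  0010100000
^ 1111100011
------------
  1101000011

Answer: 1101000011 (835)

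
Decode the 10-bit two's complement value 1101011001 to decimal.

MSB is 1, so the value is negative. Find the magnitude:
1. Invert bits:  0010100110
2. Add 1:        0010100111  = 167
3. Apply sign:   -167

Answer: -167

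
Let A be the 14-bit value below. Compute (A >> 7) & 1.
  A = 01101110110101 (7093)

Bit 7 is the 8th from the right.
  01101110110101
        ^
That bit is 1.

Answer: 1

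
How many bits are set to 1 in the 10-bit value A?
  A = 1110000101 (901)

1110000101
1-bits at positions (from bit 0 = LSB): 0, 2, 7, 8, 9
Count = 5

Answer: 5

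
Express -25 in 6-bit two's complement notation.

1. Binary of +25:  011001
2. Invert bits:     100110
3. Add 1:           100111

Answer: 100111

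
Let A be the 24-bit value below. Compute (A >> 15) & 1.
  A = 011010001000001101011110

Bit 15 is the 16th from the right.
  011010001000001101011110
          ^
That bit is 1.

Answer: 1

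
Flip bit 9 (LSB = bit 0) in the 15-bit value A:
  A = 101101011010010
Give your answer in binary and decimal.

Mask = 1 << 9 = 000001000000000
Bit 9 of A is 1; XOR with the mask flips it to 0.
  101101011010010
^ 000001000000000
-----------------
  101100011010010

Answer: 101100011010010 (22738)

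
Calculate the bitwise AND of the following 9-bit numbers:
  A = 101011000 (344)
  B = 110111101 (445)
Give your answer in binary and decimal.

Apply & to each column (1 only where both bits are 1):
  101011000
& 110111101
-----------
  100011000

Answer: 100011000 (280)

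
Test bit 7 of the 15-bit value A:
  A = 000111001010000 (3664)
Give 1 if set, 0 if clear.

Bit 7 is the 8th from the right.
  000111001010000
         ^
That bit is 0.

Answer: 0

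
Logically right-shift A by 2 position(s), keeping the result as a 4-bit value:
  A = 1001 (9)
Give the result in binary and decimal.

Logical shift right by 2: drop the bottom 2 bit(s), prepend 2 zero(s) on the left.
  1001  ->  keep [10], discard [01], prepend 00
= 0010

Answer: 0010 (2)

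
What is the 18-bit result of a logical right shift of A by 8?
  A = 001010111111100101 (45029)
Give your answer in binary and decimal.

Logical shift right by 8: drop the bottom 8 bit(s), prepend 8 zero(s) on the left.
  001010111111100101  ->  keep [0010101111], discard [11100101], prepend 00000000
= 000000000010101111

Answer: 000000000010101111 (175)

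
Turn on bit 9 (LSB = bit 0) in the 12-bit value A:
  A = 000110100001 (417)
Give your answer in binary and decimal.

Mask = 1 << 9 = 001000000000
Bit 9 of A is 0, so OR-ing with the mask flips it to 1.
  000110100001
| 001000000000
--------------
  001110100001

Answer: 001110100001 (929)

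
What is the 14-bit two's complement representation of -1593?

1. Binary of +1593:  00011000111001
2. Invert bits:     11100111000110
3. Add 1:           11100111000111

Answer: 11100111000111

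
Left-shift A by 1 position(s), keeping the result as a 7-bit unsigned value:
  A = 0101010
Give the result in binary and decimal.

Shift left by 1: drop the top 1 bit(s), append 1 zero(s) on the right.
  0101010  ->  discard [0], keep [101010], append 0
= 1010100

Answer: 1010100 (84)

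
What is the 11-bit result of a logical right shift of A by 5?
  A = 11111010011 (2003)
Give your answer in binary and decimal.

Logical shift right by 5: drop the bottom 5 bit(s), prepend 5 zero(s) on the left.
  11111010011  ->  keep [111110], discard [10011], prepend 00000
= 00000111110

Answer: 00000111110 (62)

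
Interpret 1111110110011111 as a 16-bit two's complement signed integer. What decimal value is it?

MSB is 1, so the value is negative. Find the magnitude:
1. Invert bits:  0000001001100000
2. Add 1:        0000001001100001  = 609
3. Apply sign:   -609

Answer: -609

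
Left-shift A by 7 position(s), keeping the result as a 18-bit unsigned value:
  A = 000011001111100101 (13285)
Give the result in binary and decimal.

Shift left by 7: drop the top 7 bit(s), append 7 zero(s) on the right.
  000011001111100101  ->  discard [0000110], keep [01111100101], append 0000000
= 011111001010000000

Answer: 011111001010000000 (127616)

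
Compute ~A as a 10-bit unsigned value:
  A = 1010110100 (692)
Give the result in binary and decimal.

Flip each bit (0->1, 1->0):
  1010110100
  0101001011

Answer: 0101001011 (331)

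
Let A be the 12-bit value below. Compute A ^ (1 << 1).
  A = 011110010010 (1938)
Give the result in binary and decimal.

Mask = 1 << 1 = 000000000010
Bit 1 of A is 1; XOR with the mask flips it to 0.
  011110010010
^ 000000000010
--------------
  011110010000

Answer: 011110010000 (1936)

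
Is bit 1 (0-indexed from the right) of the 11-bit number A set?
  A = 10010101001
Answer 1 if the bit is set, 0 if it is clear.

Bit 1 is the 2nd from the right.
  10010101001
           ^
That bit is 0.

Answer: 0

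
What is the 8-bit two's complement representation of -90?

1. Binary of +90:  01011010
2. Invert bits:     10100101
3. Add 1:           10100110

Answer: 10100110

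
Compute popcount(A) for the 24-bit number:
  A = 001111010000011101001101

001111010000011101001101
1-bits at positions (from bit 0 = LSB): 0, 2, 3, 6, 8, 9, 10, 16, 18, 19, 20, 21
Count = 12

Answer: 12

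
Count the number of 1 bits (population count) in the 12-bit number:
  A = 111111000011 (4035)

111111000011
1-bits at positions (from bit 0 = LSB): 0, 1, 6, 7, 8, 9, 10, 11
Count = 8

Answer: 8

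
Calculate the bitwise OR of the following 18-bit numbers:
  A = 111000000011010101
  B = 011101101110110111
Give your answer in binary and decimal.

Apply | to each column (1 where either bit is 1):
  111000000011010101
| 011101101110110111
--------------------
  111101101111110111

Answer: 111101101111110111 (252919)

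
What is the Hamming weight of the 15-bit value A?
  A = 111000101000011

111000101000011
1-bits at positions (from bit 0 = LSB): 0, 1, 6, 8, 12, 13, 14
Count = 7

Answer: 7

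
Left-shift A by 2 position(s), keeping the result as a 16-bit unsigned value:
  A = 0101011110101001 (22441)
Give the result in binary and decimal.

Shift left by 2: drop the top 2 bit(s), append 2 zero(s) on the right.
  0101011110101001  ->  discard [01], keep [01011110101001], append 00
= 0101111010100100

Answer: 0101111010100100 (24228)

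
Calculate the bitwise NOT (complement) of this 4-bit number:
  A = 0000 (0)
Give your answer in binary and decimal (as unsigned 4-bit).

Flip each bit (0->1, 1->0):
  0000
  1111

Answer: 1111 (15)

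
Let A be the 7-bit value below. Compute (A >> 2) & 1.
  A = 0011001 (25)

Bit 2 is the 3rd from the right.
  0011001
      ^
That bit is 0.

Answer: 0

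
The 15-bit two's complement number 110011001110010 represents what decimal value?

MSB is 1, so the value is negative. Find the magnitude:
1. Invert bits:  001100110001101
2. Add 1:        001100110001110  = 6542
3. Apply sign:   -6542

Answer: -6542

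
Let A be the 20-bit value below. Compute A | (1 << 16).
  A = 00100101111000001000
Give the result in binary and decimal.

Mask = 1 << 16 = 00010000000000000000
Bit 16 of A is 0, so OR-ing with the mask flips it to 1.
  00100101111000001000
| 00010000000000000000
----------------------
  00110101111000001000

Answer: 00110101111000001000 (220680)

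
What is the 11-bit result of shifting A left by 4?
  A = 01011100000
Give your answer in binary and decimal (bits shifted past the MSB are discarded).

Shift left by 4: drop the top 4 bit(s), append 4 zero(s) on the right.
  01011100000  ->  discard [0101], keep [1100000], append 0000
= 11000000000

Answer: 11000000000 (1536)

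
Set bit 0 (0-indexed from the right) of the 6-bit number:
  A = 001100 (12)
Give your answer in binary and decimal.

Mask = 1 << 0 = 000001
Bit 0 of A is 0, so OR-ing with the mask flips it to 1.
  001100
| 000001
--------
  001101

Answer: 001101 (13)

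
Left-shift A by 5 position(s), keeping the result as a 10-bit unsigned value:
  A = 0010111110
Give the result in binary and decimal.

Shift left by 5: drop the top 5 bit(s), append 5 zero(s) on the right.
  0010111110  ->  discard [00101], keep [11110], append 00000
= 1111000000

Answer: 1111000000 (960)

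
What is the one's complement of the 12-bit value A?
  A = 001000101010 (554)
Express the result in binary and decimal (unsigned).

Flip each bit (0->1, 1->0):
  001000101010
  110111010101

Answer: 110111010101 (3541)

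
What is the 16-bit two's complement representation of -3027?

1. Binary of +3027:  0000101111010011
2. Invert bits:     1111010000101100
3. Add 1:           1111010000101101

Answer: 1111010000101101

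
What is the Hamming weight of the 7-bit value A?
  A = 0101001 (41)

0101001
1-bits at positions (from bit 0 = LSB): 0, 3, 5
Count = 3

Answer: 3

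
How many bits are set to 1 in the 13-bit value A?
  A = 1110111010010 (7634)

1110111010010
1-bits at positions (from bit 0 = LSB): 1, 4, 6, 7, 8, 10, 11, 12
Count = 8

Answer: 8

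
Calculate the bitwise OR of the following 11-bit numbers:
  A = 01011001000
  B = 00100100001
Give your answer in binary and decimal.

Apply | to each column (1 where either bit is 1):
  01011001000
| 00100100001
-------------
  01111101001

Answer: 01111101001 (1001)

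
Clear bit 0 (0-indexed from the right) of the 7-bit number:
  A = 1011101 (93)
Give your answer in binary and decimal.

Mask = ~(1 << 0) = 1111110
Bit 0 of A is 1, so AND-ing with the mask clears it to 0.
  1011101
& 1111110
---------
  1011100

Answer: 1011100 (92)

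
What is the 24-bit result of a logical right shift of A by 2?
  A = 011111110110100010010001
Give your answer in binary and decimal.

Logical shift right by 2: drop the bottom 2 bit(s), prepend 2 zero(s) on the left.
  011111110110100010010001  ->  keep [0111111101101000100100], discard [01], prepend 00
= 000111111101101000100100

Answer: 000111111101101000100100 (2087460)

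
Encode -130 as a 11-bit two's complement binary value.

1. Binary of +130:  00010000010
2. Invert bits:     11101111101
3. Add 1:           11101111110

Answer: 11101111110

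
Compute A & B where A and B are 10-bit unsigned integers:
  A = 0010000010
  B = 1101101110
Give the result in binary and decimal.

Apply & to each column (1 only where both bits are 1):
  0010000010
& 1101101110
------------
  0000000010

Answer: 0000000010 (2)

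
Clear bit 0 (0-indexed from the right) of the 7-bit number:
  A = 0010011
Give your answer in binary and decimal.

Mask = ~(1 << 0) = 1111110
Bit 0 of A is 1, so AND-ing with the mask clears it to 0.
  0010011
& 1111110
---------
  0010010

Answer: 0010010 (18)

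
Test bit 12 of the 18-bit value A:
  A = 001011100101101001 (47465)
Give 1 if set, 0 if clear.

Bit 12 is the 13th from the right.
  001011100101101001
       ^
That bit is 1.

Answer: 1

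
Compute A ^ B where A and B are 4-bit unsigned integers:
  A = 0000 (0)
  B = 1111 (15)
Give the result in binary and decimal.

Apply ^ to each column (1 where bits differ):
  0000
^ 1111
------
  1111

Answer: 1111 (15)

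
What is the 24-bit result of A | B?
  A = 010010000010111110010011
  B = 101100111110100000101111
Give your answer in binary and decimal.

Apply | to each column (1 where either bit is 1):
  010010000010111110010011
| 101100111110100000101111
--------------------------
  111110111110111110111111

Answer: 111110111110111110111111 (16510911)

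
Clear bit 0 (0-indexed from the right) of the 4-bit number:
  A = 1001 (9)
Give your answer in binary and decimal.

Mask = ~(1 << 0) = 1110
Bit 0 of A is 1, so AND-ing with the mask clears it to 0.
  1001
& 1110
------
  1000

Answer: 1000 (8)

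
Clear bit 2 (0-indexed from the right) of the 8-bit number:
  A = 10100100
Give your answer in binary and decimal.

Mask = ~(1 << 2) = 11111011
Bit 2 of A is 1, so AND-ing with the mask clears it to 0.
  10100100
& 11111011
----------
  10100000

Answer: 10100000 (160)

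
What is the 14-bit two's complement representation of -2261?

1. Binary of +2261:  00100011010101
2. Invert bits:     11011100101010
3. Add 1:           11011100101011

Answer: 11011100101011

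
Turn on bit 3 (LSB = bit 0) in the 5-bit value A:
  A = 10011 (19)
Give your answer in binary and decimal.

Mask = 1 << 3 = 01000
Bit 3 of A is 0, so OR-ing with the mask flips it to 1.
  10011
| 01000
-------
  11011

Answer: 11011 (27)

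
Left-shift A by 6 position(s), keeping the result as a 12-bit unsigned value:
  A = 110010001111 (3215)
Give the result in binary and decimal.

Shift left by 6: drop the top 6 bit(s), append 6 zero(s) on the right.
  110010001111  ->  discard [110010], keep [001111], append 000000
= 001111000000

Answer: 001111000000 (960)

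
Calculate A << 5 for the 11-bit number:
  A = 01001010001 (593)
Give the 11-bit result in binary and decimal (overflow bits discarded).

Shift left by 5: drop the top 5 bit(s), append 5 zero(s) on the right.
  01001010001  ->  discard [01001], keep [010001], append 00000
= 01000100000

Answer: 01000100000 (544)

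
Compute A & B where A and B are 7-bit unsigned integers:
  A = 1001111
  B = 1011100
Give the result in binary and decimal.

Apply & to each column (1 only where both bits are 1):
  1001111
& 1011100
---------
  1001100

Answer: 1001100 (76)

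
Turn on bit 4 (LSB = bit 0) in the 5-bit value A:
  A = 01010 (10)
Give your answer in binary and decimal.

Mask = 1 << 4 = 10000
Bit 4 of A is 0, so OR-ing with the mask flips it to 1.
  01010
| 10000
-------
  11010

Answer: 11010 (26)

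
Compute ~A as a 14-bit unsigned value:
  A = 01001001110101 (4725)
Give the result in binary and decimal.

Flip each bit (0->1, 1->0):
  01001001110101
  10110110001010

Answer: 10110110001010 (11658)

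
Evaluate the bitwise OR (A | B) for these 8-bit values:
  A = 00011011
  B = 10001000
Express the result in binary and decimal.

Apply | to each column (1 where either bit is 1):
  00011011
| 10001000
----------
  10011011

Answer: 10011011 (155)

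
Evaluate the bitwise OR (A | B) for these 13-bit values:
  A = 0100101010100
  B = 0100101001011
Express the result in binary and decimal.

Apply | to each column (1 where either bit is 1):
  0100101010100
| 0100101001011
---------------
  0100101011111

Answer: 0100101011111 (2399)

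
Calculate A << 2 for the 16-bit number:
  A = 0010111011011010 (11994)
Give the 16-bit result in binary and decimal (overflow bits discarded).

Shift left by 2: drop the top 2 bit(s), append 2 zero(s) on the right.
  0010111011011010  ->  discard [00], keep [10111011011010], append 00
= 1011101101101000

Answer: 1011101101101000 (47976)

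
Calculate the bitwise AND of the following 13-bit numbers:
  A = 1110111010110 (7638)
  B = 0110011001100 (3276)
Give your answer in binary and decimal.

Apply & to each column (1 only where both bits are 1):
  1110111010110
& 0110011001100
---------------
  0110011000100

Answer: 0110011000100 (3268)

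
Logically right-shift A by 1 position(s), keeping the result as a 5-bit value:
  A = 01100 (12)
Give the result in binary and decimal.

Logical shift right by 1: drop the bottom 1 bit(s), prepend 1 zero(s) on the left.
  01100  ->  keep [0110], discard [0], prepend 0
= 00110

Answer: 00110 (6)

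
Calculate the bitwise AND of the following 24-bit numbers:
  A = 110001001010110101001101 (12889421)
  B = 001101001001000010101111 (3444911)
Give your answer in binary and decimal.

Apply & to each column (1 only where both bits are 1):
  110001001010110101001101
& 001101001001000010101111
--------------------------
  000001001000000000001101

Answer: 000001001000000000001101 (294925)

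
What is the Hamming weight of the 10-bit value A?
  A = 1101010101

1101010101
1-bits at positions (from bit 0 = LSB): 0, 2, 4, 6, 8, 9
Count = 6

Answer: 6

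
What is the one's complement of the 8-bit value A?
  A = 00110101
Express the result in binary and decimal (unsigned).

Flip each bit (0->1, 1->0):
  00110101
  11001010

Answer: 11001010 (202)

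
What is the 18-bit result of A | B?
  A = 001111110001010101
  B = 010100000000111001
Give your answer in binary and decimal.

Apply | to each column (1 where either bit is 1):
  001111110001010101
| 010100000000111001
--------------------
  011111110001111101

Answer: 011111110001111101 (130173)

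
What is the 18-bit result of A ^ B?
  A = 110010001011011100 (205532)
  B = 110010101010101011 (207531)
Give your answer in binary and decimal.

Apply ^ to each column (1 where bits differ):
  110010001011011100
^ 110010101010101011
--------------------
  000000100001110111

Answer: 000000100001110111 (2167)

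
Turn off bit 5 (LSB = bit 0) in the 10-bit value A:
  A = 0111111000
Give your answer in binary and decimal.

Mask = ~(1 << 5) = 1111011111
Bit 5 of A is 1, so AND-ing with the mask clears it to 0.
  0111111000
& 1111011111
------------
  0111011000

Answer: 0111011000 (472)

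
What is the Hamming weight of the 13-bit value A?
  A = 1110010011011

1110010011011
1-bits at positions (from bit 0 = LSB): 0, 1, 3, 4, 7, 10, 11, 12
Count = 8

Answer: 8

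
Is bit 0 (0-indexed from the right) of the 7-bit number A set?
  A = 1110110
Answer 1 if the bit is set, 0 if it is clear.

Bit 0 is the 1st from the right.
  1110110
        ^
That bit is 0.

Answer: 0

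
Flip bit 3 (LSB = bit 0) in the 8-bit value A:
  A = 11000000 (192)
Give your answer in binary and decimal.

Mask = 1 << 3 = 00001000
Bit 3 of A is 0; XOR with the mask flips it to 1.
  11000000
^ 00001000
----------
  11001000

Answer: 11001000 (200)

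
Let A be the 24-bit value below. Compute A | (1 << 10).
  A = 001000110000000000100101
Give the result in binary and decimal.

Mask = 1 << 10 = 000000000000010000000000
Bit 10 of A is 0, so OR-ing with the mask flips it to 1.
  001000110000000000100101
| 000000000000010000000000
--------------------------
  001000110000010000100101

Answer: 001000110000010000100101 (2294821)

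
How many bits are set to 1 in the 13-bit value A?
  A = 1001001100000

1001001100000
1-bits at positions (from bit 0 = LSB): 5, 6, 9, 12
Count = 4

Answer: 4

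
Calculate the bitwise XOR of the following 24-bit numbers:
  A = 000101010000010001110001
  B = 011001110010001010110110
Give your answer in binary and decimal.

Apply ^ to each column (1 where bits differ):
  000101010000010001110001
^ 011001110010001010110110
--------------------------
  011100100010011011000111

Answer: 011100100010011011000111 (7481031)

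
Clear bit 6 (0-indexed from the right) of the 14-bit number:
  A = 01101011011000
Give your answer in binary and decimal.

Mask = ~(1 << 6) = 11111110111111
Bit 6 of A is 1, so AND-ing with the mask clears it to 0.
  01101011011000
& 11111110111111
----------------
  01101010011000

Answer: 01101010011000 (6808)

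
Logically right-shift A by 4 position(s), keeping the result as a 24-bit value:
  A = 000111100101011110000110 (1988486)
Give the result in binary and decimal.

Logical shift right by 4: drop the bottom 4 bit(s), prepend 4 zero(s) on the left.
  000111100101011110000110  ->  keep [00011110010101111000], discard [0110], prepend 0000
= 000000011110010101111000

Answer: 000000011110010101111000 (124280)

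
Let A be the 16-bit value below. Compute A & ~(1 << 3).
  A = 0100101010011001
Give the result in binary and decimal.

Mask = ~(1 << 3) = 1111111111110111
Bit 3 of A is 1, so AND-ing with the mask clears it to 0.
  0100101010011001
& 1111111111110111
------------------
  0100101010010001

Answer: 0100101010010001 (19089)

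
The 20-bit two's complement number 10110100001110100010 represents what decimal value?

MSB is 1, so the value is negative. Find the magnitude:
1. Invert bits:  01001011110001011101
2. Add 1:        01001011110001011110  = 310366
3. Apply sign:   -310366

Answer: -310366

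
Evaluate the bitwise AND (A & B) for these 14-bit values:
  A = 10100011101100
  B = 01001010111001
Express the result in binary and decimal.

Apply & to each column (1 only where both bits are 1):
  10100011101100
& 01001010111001
----------------
  00000010101000

Answer: 00000010101000 (168)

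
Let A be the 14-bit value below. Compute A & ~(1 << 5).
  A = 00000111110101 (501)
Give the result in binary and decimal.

Mask = ~(1 << 5) = 11111111011111
Bit 5 of A is 1, so AND-ing with the mask clears it to 0.
  00000111110101
& 11111111011111
----------------
  00000111010101

Answer: 00000111010101 (469)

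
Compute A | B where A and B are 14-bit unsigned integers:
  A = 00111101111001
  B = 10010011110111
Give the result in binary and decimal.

Apply | to each column (1 where either bit is 1):
  00111101111001
| 10010011110111
----------------
  10111111111111

Answer: 10111111111111 (12287)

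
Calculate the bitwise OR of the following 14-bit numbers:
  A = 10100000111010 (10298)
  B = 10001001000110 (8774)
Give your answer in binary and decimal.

Apply | to each column (1 where either bit is 1):
  10100000111010
| 10001001000110
----------------
  10101001111110

Answer: 10101001111110 (10878)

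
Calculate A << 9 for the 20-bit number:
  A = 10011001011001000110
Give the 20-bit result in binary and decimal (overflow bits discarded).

Shift left by 9: drop the top 9 bit(s), append 9 zero(s) on the right.
  10011001011001000110  ->  discard [100110010], keep [11001000110], append 000000000
= 11001000110000000000

Answer: 11001000110000000000 (822272)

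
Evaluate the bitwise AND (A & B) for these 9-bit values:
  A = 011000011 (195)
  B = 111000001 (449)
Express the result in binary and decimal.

Apply & to each column (1 only where both bits are 1):
  011000011
& 111000001
-----------
  011000001

Answer: 011000001 (193)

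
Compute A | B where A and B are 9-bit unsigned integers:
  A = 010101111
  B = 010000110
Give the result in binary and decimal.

Apply | to each column (1 where either bit is 1):
  010101111
| 010000110
-----------
  010101111

Answer: 010101111 (175)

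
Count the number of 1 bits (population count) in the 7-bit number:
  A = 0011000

0011000
1-bits at positions (from bit 0 = LSB): 3, 4
Count = 2

Answer: 2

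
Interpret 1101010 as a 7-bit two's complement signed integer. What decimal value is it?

MSB is 1, so the value is negative. Find the magnitude:
1. Invert bits:  0010101
2. Add 1:        0010110  = 22
3. Apply sign:   -22

Answer: -22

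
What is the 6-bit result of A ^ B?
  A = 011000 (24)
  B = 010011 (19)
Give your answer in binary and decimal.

Apply ^ to each column (1 where bits differ):
  011000
^ 010011
--------
  001011

Answer: 001011 (11)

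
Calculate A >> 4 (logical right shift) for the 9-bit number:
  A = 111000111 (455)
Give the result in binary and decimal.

Logical shift right by 4: drop the bottom 4 bit(s), prepend 4 zero(s) on the left.
  111000111  ->  keep [11100], discard [0111], prepend 0000
= 000011100

Answer: 000011100 (28)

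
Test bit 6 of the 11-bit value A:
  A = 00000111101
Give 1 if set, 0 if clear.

Bit 6 is the 7th from the right.
  00000111101
      ^
That bit is 0.

Answer: 0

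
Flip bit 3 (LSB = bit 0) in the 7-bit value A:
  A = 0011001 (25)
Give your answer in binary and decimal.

Mask = 1 << 3 = 0001000
Bit 3 of A is 1; XOR with the mask flips it to 0.
  0011001
^ 0001000
---------
  0010001

Answer: 0010001 (17)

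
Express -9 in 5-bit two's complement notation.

1. Binary of +9:  01001
2. Invert bits:     10110
3. Add 1:           10111

Answer: 10111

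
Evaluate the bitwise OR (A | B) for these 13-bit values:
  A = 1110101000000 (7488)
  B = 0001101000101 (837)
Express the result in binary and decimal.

Apply | to each column (1 where either bit is 1):
  1110101000000
| 0001101000101
---------------
  1111101000101

Answer: 1111101000101 (8005)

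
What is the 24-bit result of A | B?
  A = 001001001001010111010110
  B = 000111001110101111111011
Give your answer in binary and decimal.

Apply | to each column (1 where either bit is 1):
  001001001001010111010110
| 000111001110101111111011
--------------------------
  001111001111111111111111

Answer: 001111001111111111111111 (3997695)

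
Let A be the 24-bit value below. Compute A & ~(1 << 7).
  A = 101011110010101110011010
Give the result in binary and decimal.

Mask = ~(1 << 7) = 111111111111111101111111
Bit 7 of A is 1, so AND-ing with the mask clears it to 0.
  101011110010101110011010
& 111111111111111101111111
--------------------------
  101011110010101100011010

Answer: 101011110010101100011010 (11479834)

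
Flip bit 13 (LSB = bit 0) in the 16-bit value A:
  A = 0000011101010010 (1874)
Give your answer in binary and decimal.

Mask = 1 << 13 = 0010000000000000
Bit 13 of A is 0; XOR with the mask flips it to 1.
  0000011101010010
^ 0010000000000000
------------------
  0010011101010010

Answer: 0010011101010010 (10066)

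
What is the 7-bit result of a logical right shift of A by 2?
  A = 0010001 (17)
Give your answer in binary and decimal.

Logical shift right by 2: drop the bottom 2 bit(s), prepend 2 zero(s) on the left.
  0010001  ->  keep [00100], discard [01], prepend 00
= 0000100

Answer: 0000100 (4)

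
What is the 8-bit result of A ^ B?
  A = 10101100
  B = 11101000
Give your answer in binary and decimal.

Apply ^ to each column (1 where bits differ):
  10101100
^ 11101000
----------
  01000100

Answer: 01000100 (68)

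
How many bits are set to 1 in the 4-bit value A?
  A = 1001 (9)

1001
1-bits at positions (from bit 0 = LSB): 0, 3
Count = 2

Answer: 2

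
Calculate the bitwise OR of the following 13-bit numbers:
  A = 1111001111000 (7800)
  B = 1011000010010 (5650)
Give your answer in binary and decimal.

Apply | to each column (1 where either bit is 1):
  1111001111000
| 1011000010010
---------------
  1111001111010

Answer: 1111001111010 (7802)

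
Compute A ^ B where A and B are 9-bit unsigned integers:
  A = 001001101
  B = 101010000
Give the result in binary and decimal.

Apply ^ to each column (1 where bits differ):
  001001101
^ 101010000
-----------
  100011101

Answer: 100011101 (285)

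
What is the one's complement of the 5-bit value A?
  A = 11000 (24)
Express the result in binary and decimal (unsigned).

Flip each bit (0->1, 1->0):
  11000
  00111

Answer: 00111 (7)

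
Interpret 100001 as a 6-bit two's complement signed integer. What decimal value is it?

MSB is 1, so the value is negative. Find the magnitude:
1. Invert bits:  011110
2. Add 1:        011111  = 31
3. Apply sign:   -31

Answer: -31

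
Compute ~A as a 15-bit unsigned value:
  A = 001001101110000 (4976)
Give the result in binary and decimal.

Flip each bit (0->1, 1->0):
  001001101110000
  110110010001111

Answer: 110110010001111 (27791)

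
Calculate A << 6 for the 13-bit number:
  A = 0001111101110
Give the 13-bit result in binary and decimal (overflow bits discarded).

Shift left by 6: drop the top 6 bit(s), append 6 zero(s) on the right.
  0001111101110  ->  discard [000111], keep [1101110], append 000000
= 1101110000000

Answer: 1101110000000 (7040)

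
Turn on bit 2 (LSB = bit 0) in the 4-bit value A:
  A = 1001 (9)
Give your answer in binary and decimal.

Mask = 1 << 2 = 0100
Bit 2 of A is 0, so OR-ing with the mask flips it to 1.
  1001
| 0100
------
  1101

Answer: 1101 (13)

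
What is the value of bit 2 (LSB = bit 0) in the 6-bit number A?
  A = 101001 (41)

Bit 2 is the 3rd from the right.
  101001
     ^
That bit is 0.

Answer: 0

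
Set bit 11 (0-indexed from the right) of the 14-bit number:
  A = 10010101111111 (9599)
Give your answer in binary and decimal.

Mask = 1 << 11 = 00100000000000
Bit 11 of A is 0, so OR-ing with the mask flips it to 1.
  10010101111111
| 00100000000000
----------------
  10110101111111

Answer: 10110101111111 (11647)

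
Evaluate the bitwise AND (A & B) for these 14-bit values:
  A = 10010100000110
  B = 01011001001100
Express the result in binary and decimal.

Apply & to each column (1 only where both bits are 1):
  10010100000110
& 01011001001100
----------------
  00010000000100

Answer: 00010000000100 (1028)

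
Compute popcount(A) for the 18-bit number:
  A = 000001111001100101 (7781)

000001111001100101
1-bits at positions (from bit 0 = LSB): 0, 2, 5, 6, 9, 10, 11, 12
Count = 8

Answer: 8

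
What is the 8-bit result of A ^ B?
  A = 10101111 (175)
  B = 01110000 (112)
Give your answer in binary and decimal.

Apply ^ to each column (1 where bits differ):
  10101111
^ 01110000
----------
  11011111

Answer: 11011111 (223)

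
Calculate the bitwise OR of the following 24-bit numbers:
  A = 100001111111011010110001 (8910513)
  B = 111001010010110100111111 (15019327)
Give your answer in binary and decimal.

Apply | to each column (1 where either bit is 1):
  100001111111011010110001
| 111001010010110100111111
--------------------------
  111001111111111110111111

Answer: 111001111111111110111111 (15204287)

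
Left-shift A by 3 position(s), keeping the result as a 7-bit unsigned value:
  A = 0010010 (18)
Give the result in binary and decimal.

Shift left by 3: drop the top 3 bit(s), append 3 zero(s) on the right.
  0010010  ->  discard [001], keep [0010], append 000
= 0010000

Answer: 0010000 (16)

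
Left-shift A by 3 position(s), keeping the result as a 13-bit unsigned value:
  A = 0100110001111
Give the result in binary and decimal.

Shift left by 3: drop the top 3 bit(s), append 3 zero(s) on the right.
  0100110001111  ->  discard [010], keep [0110001111], append 000
= 0110001111000

Answer: 0110001111000 (3192)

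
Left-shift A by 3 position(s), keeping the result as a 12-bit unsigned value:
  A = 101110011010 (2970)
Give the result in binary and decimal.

Shift left by 3: drop the top 3 bit(s), append 3 zero(s) on the right.
  101110011010  ->  discard [101], keep [110011010], append 000
= 110011010000

Answer: 110011010000 (3280)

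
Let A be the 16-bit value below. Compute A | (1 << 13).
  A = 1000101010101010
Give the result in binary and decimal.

Mask = 1 << 13 = 0010000000000000
Bit 13 of A is 0, so OR-ing with the mask flips it to 1.
  1000101010101010
| 0010000000000000
------------------
  1010101010101010

Answer: 1010101010101010 (43690)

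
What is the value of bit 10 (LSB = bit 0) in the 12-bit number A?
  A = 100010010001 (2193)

Bit 10 is the 11th from the right.
  100010010001
   ^
That bit is 0.

Answer: 0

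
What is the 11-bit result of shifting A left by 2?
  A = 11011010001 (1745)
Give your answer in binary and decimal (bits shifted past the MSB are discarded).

Shift left by 2: drop the top 2 bit(s), append 2 zero(s) on the right.
  11011010001  ->  discard [11], keep [011010001], append 00
= 01101000100

Answer: 01101000100 (836)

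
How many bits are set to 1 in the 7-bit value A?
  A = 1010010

1010010
1-bits at positions (from bit 0 = LSB): 1, 4, 6
Count = 3

Answer: 3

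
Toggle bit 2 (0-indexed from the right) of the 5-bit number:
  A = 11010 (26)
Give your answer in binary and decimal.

Mask = 1 << 2 = 00100
Bit 2 of A is 0; XOR with the mask flips it to 1.
  11010
^ 00100
-------
  11110

Answer: 11110 (30)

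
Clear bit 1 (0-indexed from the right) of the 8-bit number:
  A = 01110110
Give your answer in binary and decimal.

Mask = ~(1 << 1) = 11111101
Bit 1 of A is 1, so AND-ing with the mask clears it to 0.
  01110110
& 11111101
----------
  01110100

Answer: 01110100 (116)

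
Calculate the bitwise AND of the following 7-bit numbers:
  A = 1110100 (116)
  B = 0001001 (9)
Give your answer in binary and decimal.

Apply & to each column (1 only where both bits are 1):
  1110100
& 0001001
---------
  0000000

Answer: 0000000 (0)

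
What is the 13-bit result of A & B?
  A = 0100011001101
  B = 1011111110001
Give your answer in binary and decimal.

Apply & to each column (1 only where both bits are 1):
  0100011001101
& 1011111110001
---------------
  0000011000001

Answer: 0000011000001 (193)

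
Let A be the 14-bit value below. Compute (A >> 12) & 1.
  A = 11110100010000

Bit 12 is the 13th from the right.
  11110100010000
   ^
That bit is 1.

Answer: 1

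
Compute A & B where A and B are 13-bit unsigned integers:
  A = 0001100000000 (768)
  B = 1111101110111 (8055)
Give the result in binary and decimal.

Apply & to each column (1 only where both bits are 1):
  0001100000000
& 1111101110111
---------------
  0001100000000

Answer: 0001100000000 (768)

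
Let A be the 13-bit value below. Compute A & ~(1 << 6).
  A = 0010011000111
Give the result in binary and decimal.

Mask = ~(1 << 6) = 1111110111111
Bit 6 of A is 1, so AND-ing with the mask clears it to 0.
  0010011000111
& 1111110111111
---------------
  0010010000111

Answer: 0010010000111 (1159)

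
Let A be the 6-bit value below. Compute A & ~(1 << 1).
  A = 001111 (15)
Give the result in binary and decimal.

Mask = ~(1 << 1) = 111101
Bit 1 of A is 1, so AND-ing with the mask clears it to 0.
  001111
& 111101
--------
  001101

Answer: 001101 (13)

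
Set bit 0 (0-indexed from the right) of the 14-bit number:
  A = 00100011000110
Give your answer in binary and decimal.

Mask = 1 << 0 = 00000000000001
Bit 0 of A is 0, so OR-ing with the mask flips it to 1.
  00100011000110
| 00000000000001
----------------
  00100011000111

Answer: 00100011000111 (2247)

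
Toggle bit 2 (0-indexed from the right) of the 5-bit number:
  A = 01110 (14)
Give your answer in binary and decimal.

Mask = 1 << 2 = 00100
Bit 2 of A is 1; XOR with the mask flips it to 0.
  01110
^ 00100
-------
  01010

Answer: 01010 (10)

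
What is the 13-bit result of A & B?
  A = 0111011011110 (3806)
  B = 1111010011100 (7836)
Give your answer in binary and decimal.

Apply & to each column (1 only where both bits are 1):
  0111011011110
& 1111010011100
---------------
  0111010011100

Answer: 0111010011100 (3740)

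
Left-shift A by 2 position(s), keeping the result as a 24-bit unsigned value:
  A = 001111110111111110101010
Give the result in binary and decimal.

Shift left by 2: drop the top 2 bit(s), append 2 zero(s) on the right.
  001111110111111110101010  ->  discard [00], keep [1111110111111110101010], append 00
= 111111011111111010101000

Answer: 111111011111111010101000 (16645800)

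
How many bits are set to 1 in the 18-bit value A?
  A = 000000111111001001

000000111111001001
1-bits at positions (from bit 0 = LSB): 0, 3, 6, 7, 8, 9, 10, 11
Count = 8

Answer: 8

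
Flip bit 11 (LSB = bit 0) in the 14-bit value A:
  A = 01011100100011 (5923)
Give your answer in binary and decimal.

Mask = 1 << 11 = 00100000000000
Bit 11 of A is 0; XOR with the mask flips it to 1.
  01011100100011
^ 00100000000000
----------------
  01111100100011

Answer: 01111100100011 (7971)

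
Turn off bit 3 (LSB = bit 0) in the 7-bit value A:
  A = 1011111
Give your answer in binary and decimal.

Mask = ~(1 << 3) = 1110111
Bit 3 of A is 1, so AND-ing with the mask clears it to 0.
  1011111
& 1110111
---------
  1010111

Answer: 1010111 (87)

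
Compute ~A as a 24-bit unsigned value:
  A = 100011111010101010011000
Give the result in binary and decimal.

Flip each bit (0->1, 1->0):
  100011111010101010011000
  011100000101010101100111

Answer: 011100000101010101100111 (7361895)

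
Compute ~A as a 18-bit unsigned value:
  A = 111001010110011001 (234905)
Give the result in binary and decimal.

Flip each bit (0->1, 1->0):
  111001010110011001
  000110101001100110

Answer: 000110101001100110 (27238)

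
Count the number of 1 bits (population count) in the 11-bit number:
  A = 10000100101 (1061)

10000100101
1-bits at positions (from bit 0 = LSB): 0, 2, 5, 10
Count = 4

Answer: 4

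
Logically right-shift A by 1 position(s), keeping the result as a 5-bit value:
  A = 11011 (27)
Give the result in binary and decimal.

Logical shift right by 1: drop the bottom 1 bit(s), prepend 1 zero(s) on the left.
  11011  ->  keep [1101], discard [1], prepend 0
= 01101

Answer: 01101 (13)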